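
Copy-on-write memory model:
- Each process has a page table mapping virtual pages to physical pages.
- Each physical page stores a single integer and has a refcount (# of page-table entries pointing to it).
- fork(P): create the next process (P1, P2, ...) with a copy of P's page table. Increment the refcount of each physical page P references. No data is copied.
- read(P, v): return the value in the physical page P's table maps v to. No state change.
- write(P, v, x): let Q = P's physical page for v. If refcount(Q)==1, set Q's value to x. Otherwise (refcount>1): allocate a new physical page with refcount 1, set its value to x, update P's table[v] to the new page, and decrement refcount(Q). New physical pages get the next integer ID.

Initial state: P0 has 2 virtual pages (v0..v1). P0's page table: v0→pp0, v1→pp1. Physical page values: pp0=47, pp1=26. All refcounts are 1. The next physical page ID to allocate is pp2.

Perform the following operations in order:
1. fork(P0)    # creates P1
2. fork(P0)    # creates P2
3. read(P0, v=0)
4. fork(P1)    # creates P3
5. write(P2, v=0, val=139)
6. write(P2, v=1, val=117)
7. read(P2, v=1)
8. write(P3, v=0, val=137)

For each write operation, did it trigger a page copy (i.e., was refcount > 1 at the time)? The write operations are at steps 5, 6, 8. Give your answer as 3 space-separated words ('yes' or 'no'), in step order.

Op 1: fork(P0) -> P1. 2 ppages; refcounts: pp0:2 pp1:2
Op 2: fork(P0) -> P2. 2 ppages; refcounts: pp0:3 pp1:3
Op 3: read(P0, v0) -> 47. No state change.
Op 4: fork(P1) -> P3. 2 ppages; refcounts: pp0:4 pp1:4
Op 5: write(P2, v0, 139). refcount(pp0)=4>1 -> COPY to pp2. 3 ppages; refcounts: pp0:3 pp1:4 pp2:1
Op 6: write(P2, v1, 117). refcount(pp1)=4>1 -> COPY to pp3. 4 ppages; refcounts: pp0:3 pp1:3 pp2:1 pp3:1
Op 7: read(P2, v1) -> 117. No state change.
Op 8: write(P3, v0, 137). refcount(pp0)=3>1 -> COPY to pp4. 5 ppages; refcounts: pp0:2 pp1:3 pp2:1 pp3:1 pp4:1

yes yes yes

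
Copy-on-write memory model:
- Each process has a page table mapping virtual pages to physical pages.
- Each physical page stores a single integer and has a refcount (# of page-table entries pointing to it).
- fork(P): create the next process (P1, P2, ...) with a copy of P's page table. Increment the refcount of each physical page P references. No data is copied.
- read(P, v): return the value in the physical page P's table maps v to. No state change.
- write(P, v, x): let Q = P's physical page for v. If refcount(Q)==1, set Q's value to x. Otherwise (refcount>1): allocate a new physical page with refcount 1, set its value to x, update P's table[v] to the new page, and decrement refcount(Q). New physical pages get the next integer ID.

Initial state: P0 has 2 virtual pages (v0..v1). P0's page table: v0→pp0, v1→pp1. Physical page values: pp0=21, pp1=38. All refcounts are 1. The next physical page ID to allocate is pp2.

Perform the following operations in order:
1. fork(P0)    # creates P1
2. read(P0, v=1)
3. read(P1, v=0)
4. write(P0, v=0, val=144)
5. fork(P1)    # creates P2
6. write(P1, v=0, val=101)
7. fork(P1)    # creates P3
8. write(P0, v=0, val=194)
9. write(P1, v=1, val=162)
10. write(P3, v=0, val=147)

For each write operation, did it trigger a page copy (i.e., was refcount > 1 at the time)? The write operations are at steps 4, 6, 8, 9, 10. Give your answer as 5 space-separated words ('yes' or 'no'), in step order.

Op 1: fork(P0) -> P1. 2 ppages; refcounts: pp0:2 pp1:2
Op 2: read(P0, v1) -> 38. No state change.
Op 3: read(P1, v0) -> 21. No state change.
Op 4: write(P0, v0, 144). refcount(pp0)=2>1 -> COPY to pp2. 3 ppages; refcounts: pp0:1 pp1:2 pp2:1
Op 5: fork(P1) -> P2. 3 ppages; refcounts: pp0:2 pp1:3 pp2:1
Op 6: write(P1, v0, 101). refcount(pp0)=2>1 -> COPY to pp3. 4 ppages; refcounts: pp0:1 pp1:3 pp2:1 pp3:1
Op 7: fork(P1) -> P3. 4 ppages; refcounts: pp0:1 pp1:4 pp2:1 pp3:2
Op 8: write(P0, v0, 194). refcount(pp2)=1 -> write in place. 4 ppages; refcounts: pp0:1 pp1:4 pp2:1 pp3:2
Op 9: write(P1, v1, 162). refcount(pp1)=4>1 -> COPY to pp4. 5 ppages; refcounts: pp0:1 pp1:3 pp2:1 pp3:2 pp4:1
Op 10: write(P3, v0, 147). refcount(pp3)=2>1 -> COPY to pp5. 6 ppages; refcounts: pp0:1 pp1:3 pp2:1 pp3:1 pp4:1 pp5:1

yes yes no yes yes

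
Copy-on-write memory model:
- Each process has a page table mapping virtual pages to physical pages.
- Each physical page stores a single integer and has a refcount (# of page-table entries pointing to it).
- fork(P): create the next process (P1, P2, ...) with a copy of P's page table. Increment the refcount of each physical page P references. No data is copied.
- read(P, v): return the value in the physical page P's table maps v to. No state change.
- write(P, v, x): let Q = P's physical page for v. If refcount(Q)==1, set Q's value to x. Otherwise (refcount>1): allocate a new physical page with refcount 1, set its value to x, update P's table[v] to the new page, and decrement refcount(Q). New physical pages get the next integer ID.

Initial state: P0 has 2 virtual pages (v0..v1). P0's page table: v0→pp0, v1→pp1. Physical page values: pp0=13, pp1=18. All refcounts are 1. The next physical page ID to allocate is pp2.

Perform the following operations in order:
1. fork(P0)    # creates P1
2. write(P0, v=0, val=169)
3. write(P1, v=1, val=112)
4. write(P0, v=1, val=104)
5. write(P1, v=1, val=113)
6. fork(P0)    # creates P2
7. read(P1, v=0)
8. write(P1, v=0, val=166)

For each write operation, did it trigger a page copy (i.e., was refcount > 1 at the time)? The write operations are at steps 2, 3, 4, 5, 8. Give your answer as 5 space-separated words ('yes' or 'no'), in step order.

Op 1: fork(P0) -> P1. 2 ppages; refcounts: pp0:2 pp1:2
Op 2: write(P0, v0, 169). refcount(pp0)=2>1 -> COPY to pp2. 3 ppages; refcounts: pp0:1 pp1:2 pp2:1
Op 3: write(P1, v1, 112). refcount(pp1)=2>1 -> COPY to pp3. 4 ppages; refcounts: pp0:1 pp1:1 pp2:1 pp3:1
Op 4: write(P0, v1, 104). refcount(pp1)=1 -> write in place. 4 ppages; refcounts: pp0:1 pp1:1 pp2:1 pp3:1
Op 5: write(P1, v1, 113). refcount(pp3)=1 -> write in place. 4 ppages; refcounts: pp0:1 pp1:1 pp2:1 pp3:1
Op 6: fork(P0) -> P2. 4 ppages; refcounts: pp0:1 pp1:2 pp2:2 pp3:1
Op 7: read(P1, v0) -> 13. No state change.
Op 8: write(P1, v0, 166). refcount(pp0)=1 -> write in place. 4 ppages; refcounts: pp0:1 pp1:2 pp2:2 pp3:1

yes yes no no no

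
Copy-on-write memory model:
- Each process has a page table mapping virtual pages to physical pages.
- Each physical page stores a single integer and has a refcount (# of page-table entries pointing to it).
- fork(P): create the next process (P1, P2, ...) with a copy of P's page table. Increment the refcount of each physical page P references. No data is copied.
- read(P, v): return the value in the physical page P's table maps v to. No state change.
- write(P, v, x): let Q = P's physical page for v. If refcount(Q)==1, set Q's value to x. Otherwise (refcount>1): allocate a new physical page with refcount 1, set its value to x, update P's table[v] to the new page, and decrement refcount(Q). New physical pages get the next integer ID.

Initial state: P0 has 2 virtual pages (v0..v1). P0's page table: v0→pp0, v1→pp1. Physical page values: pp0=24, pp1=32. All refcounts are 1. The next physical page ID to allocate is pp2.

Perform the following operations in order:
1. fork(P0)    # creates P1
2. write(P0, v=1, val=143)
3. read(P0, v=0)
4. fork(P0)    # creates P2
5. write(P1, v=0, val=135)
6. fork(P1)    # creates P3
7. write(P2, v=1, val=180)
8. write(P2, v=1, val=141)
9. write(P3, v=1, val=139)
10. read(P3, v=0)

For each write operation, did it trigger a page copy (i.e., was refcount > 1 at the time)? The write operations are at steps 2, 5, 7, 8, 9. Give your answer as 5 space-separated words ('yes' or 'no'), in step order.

Op 1: fork(P0) -> P1. 2 ppages; refcounts: pp0:2 pp1:2
Op 2: write(P0, v1, 143). refcount(pp1)=2>1 -> COPY to pp2. 3 ppages; refcounts: pp0:2 pp1:1 pp2:1
Op 3: read(P0, v0) -> 24. No state change.
Op 4: fork(P0) -> P2. 3 ppages; refcounts: pp0:3 pp1:1 pp2:2
Op 5: write(P1, v0, 135). refcount(pp0)=3>1 -> COPY to pp3. 4 ppages; refcounts: pp0:2 pp1:1 pp2:2 pp3:1
Op 6: fork(P1) -> P3. 4 ppages; refcounts: pp0:2 pp1:2 pp2:2 pp3:2
Op 7: write(P2, v1, 180). refcount(pp2)=2>1 -> COPY to pp4. 5 ppages; refcounts: pp0:2 pp1:2 pp2:1 pp3:2 pp4:1
Op 8: write(P2, v1, 141). refcount(pp4)=1 -> write in place. 5 ppages; refcounts: pp0:2 pp1:2 pp2:1 pp3:2 pp4:1
Op 9: write(P3, v1, 139). refcount(pp1)=2>1 -> COPY to pp5. 6 ppages; refcounts: pp0:2 pp1:1 pp2:1 pp3:2 pp4:1 pp5:1
Op 10: read(P3, v0) -> 135. No state change.

yes yes yes no yes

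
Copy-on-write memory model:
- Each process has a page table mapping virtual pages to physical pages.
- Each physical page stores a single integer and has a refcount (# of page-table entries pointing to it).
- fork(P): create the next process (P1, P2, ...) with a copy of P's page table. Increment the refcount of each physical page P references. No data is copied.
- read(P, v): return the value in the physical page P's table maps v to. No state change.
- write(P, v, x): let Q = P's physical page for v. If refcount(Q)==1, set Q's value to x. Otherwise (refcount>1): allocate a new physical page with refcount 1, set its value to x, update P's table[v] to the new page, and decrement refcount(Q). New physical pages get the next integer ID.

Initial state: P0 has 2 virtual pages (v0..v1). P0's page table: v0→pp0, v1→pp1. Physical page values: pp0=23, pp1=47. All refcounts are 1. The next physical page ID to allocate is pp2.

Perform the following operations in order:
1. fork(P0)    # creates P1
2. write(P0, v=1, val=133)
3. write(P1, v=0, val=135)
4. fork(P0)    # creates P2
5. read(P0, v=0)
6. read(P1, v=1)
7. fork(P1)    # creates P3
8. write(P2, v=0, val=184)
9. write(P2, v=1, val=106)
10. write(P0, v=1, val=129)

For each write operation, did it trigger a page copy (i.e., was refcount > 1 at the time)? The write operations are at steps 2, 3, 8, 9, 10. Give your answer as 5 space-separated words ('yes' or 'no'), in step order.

Op 1: fork(P0) -> P1. 2 ppages; refcounts: pp0:2 pp1:2
Op 2: write(P0, v1, 133). refcount(pp1)=2>1 -> COPY to pp2. 3 ppages; refcounts: pp0:2 pp1:1 pp2:1
Op 3: write(P1, v0, 135). refcount(pp0)=2>1 -> COPY to pp3. 4 ppages; refcounts: pp0:1 pp1:1 pp2:1 pp3:1
Op 4: fork(P0) -> P2. 4 ppages; refcounts: pp0:2 pp1:1 pp2:2 pp3:1
Op 5: read(P0, v0) -> 23. No state change.
Op 6: read(P1, v1) -> 47. No state change.
Op 7: fork(P1) -> P3. 4 ppages; refcounts: pp0:2 pp1:2 pp2:2 pp3:2
Op 8: write(P2, v0, 184). refcount(pp0)=2>1 -> COPY to pp4. 5 ppages; refcounts: pp0:1 pp1:2 pp2:2 pp3:2 pp4:1
Op 9: write(P2, v1, 106). refcount(pp2)=2>1 -> COPY to pp5. 6 ppages; refcounts: pp0:1 pp1:2 pp2:1 pp3:2 pp4:1 pp5:1
Op 10: write(P0, v1, 129). refcount(pp2)=1 -> write in place. 6 ppages; refcounts: pp0:1 pp1:2 pp2:1 pp3:2 pp4:1 pp5:1

yes yes yes yes no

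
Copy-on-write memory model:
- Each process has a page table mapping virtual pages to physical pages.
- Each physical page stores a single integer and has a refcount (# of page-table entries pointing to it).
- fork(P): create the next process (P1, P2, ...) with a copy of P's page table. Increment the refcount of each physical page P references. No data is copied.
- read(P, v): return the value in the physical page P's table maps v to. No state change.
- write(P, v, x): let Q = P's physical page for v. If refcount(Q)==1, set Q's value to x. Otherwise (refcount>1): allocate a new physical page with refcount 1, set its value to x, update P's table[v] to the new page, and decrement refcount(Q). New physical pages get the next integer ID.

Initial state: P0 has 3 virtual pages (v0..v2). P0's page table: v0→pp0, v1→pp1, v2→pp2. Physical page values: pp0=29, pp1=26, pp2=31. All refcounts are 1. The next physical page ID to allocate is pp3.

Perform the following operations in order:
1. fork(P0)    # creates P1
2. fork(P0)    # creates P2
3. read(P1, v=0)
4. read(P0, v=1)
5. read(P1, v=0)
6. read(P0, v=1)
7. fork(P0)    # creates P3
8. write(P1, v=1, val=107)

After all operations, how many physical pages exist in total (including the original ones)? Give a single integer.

Answer: 4

Derivation:
Op 1: fork(P0) -> P1. 3 ppages; refcounts: pp0:2 pp1:2 pp2:2
Op 2: fork(P0) -> P2. 3 ppages; refcounts: pp0:3 pp1:3 pp2:3
Op 3: read(P1, v0) -> 29. No state change.
Op 4: read(P0, v1) -> 26. No state change.
Op 5: read(P1, v0) -> 29. No state change.
Op 6: read(P0, v1) -> 26. No state change.
Op 7: fork(P0) -> P3. 3 ppages; refcounts: pp0:4 pp1:4 pp2:4
Op 8: write(P1, v1, 107). refcount(pp1)=4>1 -> COPY to pp3. 4 ppages; refcounts: pp0:4 pp1:3 pp2:4 pp3:1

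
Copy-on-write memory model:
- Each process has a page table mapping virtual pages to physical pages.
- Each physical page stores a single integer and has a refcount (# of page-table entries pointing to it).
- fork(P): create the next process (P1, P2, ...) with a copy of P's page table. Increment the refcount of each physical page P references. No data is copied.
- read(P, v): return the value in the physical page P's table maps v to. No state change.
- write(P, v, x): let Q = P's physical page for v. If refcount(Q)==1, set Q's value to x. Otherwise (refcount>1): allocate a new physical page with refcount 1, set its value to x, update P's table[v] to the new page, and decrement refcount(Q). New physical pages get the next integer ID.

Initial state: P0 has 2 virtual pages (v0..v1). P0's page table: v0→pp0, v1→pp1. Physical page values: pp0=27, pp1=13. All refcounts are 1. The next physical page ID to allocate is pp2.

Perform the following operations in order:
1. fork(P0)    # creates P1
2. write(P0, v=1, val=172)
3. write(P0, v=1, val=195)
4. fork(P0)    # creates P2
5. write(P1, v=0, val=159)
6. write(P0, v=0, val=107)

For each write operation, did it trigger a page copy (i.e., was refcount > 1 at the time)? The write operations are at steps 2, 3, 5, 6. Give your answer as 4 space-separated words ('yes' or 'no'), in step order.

Op 1: fork(P0) -> P1. 2 ppages; refcounts: pp0:2 pp1:2
Op 2: write(P0, v1, 172). refcount(pp1)=2>1 -> COPY to pp2. 3 ppages; refcounts: pp0:2 pp1:1 pp2:1
Op 3: write(P0, v1, 195). refcount(pp2)=1 -> write in place. 3 ppages; refcounts: pp0:2 pp1:1 pp2:1
Op 4: fork(P0) -> P2. 3 ppages; refcounts: pp0:3 pp1:1 pp2:2
Op 5: write(P1, v0, 159). refcount(pp0)=3>1 -> COPY to pp3. 4 ppages; refcounts: pp0:2 pp1:1 pp2:2 pp3:1
Op 6: write(P0, v0, 107). refcount(pp0)=2>1 -> COPY to pp4. 5 ppages; refcounts: pp0:1 pp1:1 pp2:2 pp3:1 pp4:1

yes no yes yes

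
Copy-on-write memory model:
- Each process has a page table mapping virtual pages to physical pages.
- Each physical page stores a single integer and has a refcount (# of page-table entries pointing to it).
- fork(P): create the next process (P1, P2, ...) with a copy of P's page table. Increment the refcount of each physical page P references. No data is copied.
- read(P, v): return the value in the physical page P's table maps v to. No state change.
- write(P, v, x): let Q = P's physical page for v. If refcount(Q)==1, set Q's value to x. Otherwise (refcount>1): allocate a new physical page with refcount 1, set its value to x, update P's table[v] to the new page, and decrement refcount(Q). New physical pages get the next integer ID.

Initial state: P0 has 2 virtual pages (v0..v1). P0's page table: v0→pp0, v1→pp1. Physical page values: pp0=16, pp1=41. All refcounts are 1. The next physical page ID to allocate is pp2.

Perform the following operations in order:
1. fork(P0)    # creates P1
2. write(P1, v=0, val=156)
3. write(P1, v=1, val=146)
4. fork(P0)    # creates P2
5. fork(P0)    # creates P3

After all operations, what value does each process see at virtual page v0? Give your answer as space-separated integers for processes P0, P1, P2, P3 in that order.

Op 1: fork(P0) -> P1. 2 ppages; refcounts: pp0:2 pp1:2
Op 2: write(P1, v0, 156). refcount(pp0)=2>1 -> COPY to pp2. 3 ppages; refcounts: pp0:1 pp1:2 pp2:1
Op 3: write(P1, v1, 146). refcount(pp1)=2>1 -> COPY to pp3. 4 ppages; refcounts: pp0:1 pp1:1 pp2:1 pp3:1
Op 4: fork(P0) -> P2. 4 ppages; refcounts: pp0:2 pp1:2 pp2:1 pp3:1
Op 5: fork(P0) -> P3. 4 ppages; refcounts: pp0:3 pp1:3 pp2:1 pp3:1
P0: v0 -> pp0 = 16
P1: v0 -> pp2 = 156
P2: v0 -> pp0 = 16
P3: v0 -> pp0 = 16

Answer: 16 156 16 16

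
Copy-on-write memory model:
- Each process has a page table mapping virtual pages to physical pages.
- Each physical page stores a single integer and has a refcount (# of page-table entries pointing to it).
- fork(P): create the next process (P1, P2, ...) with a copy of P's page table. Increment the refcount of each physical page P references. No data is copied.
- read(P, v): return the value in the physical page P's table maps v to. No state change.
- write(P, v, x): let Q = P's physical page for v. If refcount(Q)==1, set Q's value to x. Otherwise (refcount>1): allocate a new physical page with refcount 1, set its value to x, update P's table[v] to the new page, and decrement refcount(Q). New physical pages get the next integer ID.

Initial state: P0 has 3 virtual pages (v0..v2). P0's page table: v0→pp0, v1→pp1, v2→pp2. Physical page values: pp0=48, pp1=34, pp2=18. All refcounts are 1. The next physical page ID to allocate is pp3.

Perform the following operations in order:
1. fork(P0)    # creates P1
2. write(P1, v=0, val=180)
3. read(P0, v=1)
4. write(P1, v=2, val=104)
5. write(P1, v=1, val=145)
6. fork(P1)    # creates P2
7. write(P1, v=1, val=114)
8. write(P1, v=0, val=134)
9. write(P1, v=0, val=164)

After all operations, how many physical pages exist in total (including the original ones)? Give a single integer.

Answer: 8

Derivation:
Op 1: fork(P0) -> P1. 3 ppages; refcounts: pp0:2 pp1:2 pp2:2
Op 2: write(P1, v0, 180). refcount(pp0)=2>1 -> COPY to pp3. 4 ppages; refcounts: pp0:1 pp1:2 pp2:2 pp3:1
Op 3: read(P0, v1) -> 34. No state change.
Op 4: write(P1, v2, 104). refcount(pp2)=2>1 -> COPY to pp4. 5 ppages; refcounts: pp0:1 pp1:2 pp2:1 pp3:1 pp4:1
Op 5: write(P1, v1, 145). refcount(pp1)=2>1 -> COPY to pp5. 6 ppages; refcounts: pp0:1 pp1:1 pp2:1 pp3:1 pp4:1 pp5:1
Op 6: fork(P1) -> P2. 6 ppages; refcounts: pp0:1 pp1:1 pp2:1 pp3:2 pp4:2 pp5:2
Op 7: write(P1, v1, 114). refcount(pp5)=2>1 -> COPY to pp6. 7 ppages; refcounts: pp0:1 pp1:1 pp2:1 pp3:2 pp4:2 pp5:1 pp6:1
Op 8: write(P1, v0, 134). refcount(pp3)=2>1 -> COPY to pp7. 8 ppages; refcounts: pp0:1 pp1:1 pp2:1 pp3:1 pp4:2 pp5:1 pp6:1 pp7:1
Op 9: write(P1, v0, 164). refcount(pp7)=1 -> write in place. 8 ppages; refcounts: pp0:1 pp1:1 pp2:1 pp3:1 pp4:2 pp5:1 pp6:1 pp7:1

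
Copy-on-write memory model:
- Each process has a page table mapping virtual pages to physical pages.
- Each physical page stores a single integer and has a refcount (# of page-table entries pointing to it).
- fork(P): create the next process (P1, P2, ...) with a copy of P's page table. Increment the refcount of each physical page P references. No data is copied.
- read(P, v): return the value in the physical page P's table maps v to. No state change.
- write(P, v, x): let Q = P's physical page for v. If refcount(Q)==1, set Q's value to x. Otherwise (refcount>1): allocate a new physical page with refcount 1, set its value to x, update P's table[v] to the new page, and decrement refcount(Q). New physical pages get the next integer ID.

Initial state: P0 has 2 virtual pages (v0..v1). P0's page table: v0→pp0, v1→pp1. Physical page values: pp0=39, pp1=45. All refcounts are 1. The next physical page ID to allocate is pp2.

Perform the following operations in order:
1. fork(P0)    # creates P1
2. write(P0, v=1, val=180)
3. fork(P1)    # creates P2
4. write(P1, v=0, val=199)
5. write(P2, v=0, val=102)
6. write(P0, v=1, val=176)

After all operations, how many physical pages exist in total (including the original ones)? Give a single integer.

Answer: 5

Derivation:
Op 1: fork(P0) -> P1. 2 ppages; refcounts: pp0:2 pp1:2
Op 2: write(P0, v1, 180). refcount(pp1)=2>1 -> COPY to pp2. 3 ppages; refcounts: pp0:2 pp1:1 pp2:1
Op 3: fork(P1) -> P2. 3 ppages; refcounts: pp0:3 pp1:2 pp2:1
Op 4: write(P1, v0, 199). refcount(pp0)=3>1 -> COPY to pp3. 4 ppages; refcounts: pp0:2 pp1:2 pp2:1 pp3:1
Op 5: write(P2, v0, 102). refcount(pp0)=2>1 -> COPY to pp4. 5 ppages; refcounts: pp0:1 pp1:2 pp2:1 pp3:1 pp4:1
Op 6: write(P0, v1, 176). refcount(pp2)=1 -> write in place. 5 ppages; refcounts: pp0:1 pp1:2 pp2:1 pp3:1 pp4:1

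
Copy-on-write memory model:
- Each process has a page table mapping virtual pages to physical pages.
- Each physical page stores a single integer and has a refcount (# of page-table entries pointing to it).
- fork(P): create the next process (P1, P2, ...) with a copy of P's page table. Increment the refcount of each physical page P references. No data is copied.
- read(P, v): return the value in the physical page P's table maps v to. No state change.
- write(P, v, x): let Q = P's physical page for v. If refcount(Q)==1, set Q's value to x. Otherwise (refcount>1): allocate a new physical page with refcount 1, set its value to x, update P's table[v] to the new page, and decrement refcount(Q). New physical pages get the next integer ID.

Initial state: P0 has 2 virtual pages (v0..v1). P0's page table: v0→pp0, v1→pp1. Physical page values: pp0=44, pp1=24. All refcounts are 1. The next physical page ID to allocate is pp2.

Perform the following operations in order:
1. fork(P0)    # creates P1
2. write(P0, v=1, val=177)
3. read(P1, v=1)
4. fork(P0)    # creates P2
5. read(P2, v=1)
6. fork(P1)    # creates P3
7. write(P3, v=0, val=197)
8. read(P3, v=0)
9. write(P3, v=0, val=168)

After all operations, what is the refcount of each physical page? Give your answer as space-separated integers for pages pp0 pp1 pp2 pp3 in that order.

Answer: 3 2 2 1

Derivation:
Op 1: fork(P0) -> P1. 2 ppages; refcounts: pp0:2 pp1:2
Op 2: write(P0, v1, 177). refcount(pp1)=2>1 -> COPY to pp2. 3 ppages; refcounts: pp0:2 pp1:1 pp2:1
Op 3: read(P1, v1) -> 24. No state change.
Op 4: fork(P0) -> P2. 3 ppages; refcounts: pp0:3 pp1:1 pp2:2
Op 5: read(P2, v1) -> 177. No state change.
Op 6: fork(P1) -> P3. 3 ppages; refcounts: pp0:4 pp1:2 pp2:2
Op 7: write(P3, v0, 197). refcount(pp0)=4>1 -> COPY to pp3. 4 ppages; refcounts: pp0:3 pp1:2 pp2:2 pp3:1
Op 8: read(P3, v0) -> 197. No state change.
Op 9: write(P3, v0, 168). refcount(pp3)=1 -> write in place. 4 ppages; refcounts: pp0:3 pp1:2 pp2:2 pp3:1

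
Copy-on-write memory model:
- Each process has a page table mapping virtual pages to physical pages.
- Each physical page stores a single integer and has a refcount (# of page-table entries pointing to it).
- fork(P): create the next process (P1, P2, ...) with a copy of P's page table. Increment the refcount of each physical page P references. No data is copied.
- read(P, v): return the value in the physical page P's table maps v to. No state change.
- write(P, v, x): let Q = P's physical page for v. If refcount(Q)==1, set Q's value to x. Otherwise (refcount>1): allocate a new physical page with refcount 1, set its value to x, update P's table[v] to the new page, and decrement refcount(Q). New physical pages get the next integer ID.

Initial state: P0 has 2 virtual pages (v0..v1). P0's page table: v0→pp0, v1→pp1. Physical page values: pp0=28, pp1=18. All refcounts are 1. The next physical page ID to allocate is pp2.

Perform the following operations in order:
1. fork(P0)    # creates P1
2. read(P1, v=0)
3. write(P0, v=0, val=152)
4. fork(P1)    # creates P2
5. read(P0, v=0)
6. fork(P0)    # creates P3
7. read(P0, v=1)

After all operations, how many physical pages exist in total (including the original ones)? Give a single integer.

Answer: 3

Derivation:
Op 1: fork(P0) -> P1. 2 ppages; refcounts: pp0:2 pp1:2
Op 2: read(P1, v0) -> 28. No state change.
Op 3: write(P0, v0, 152). refcount(pp0)=2>1 -> COPY to pp2. 3 ppages; refcounts: pp0:1 pp1:2 pp2:1
Op 4: fork(P1) -> P2. 3 ppages; refcounts: pp0:2 pp1:3 pp2:1
Op 5: read(P0, v0) -> 152. No state change.
Op 6: fork(P0) -> P3. 3 ppages; refcounts: pp0:2 pp1:4 pp2:2
Op 7: read(P0, v1) -> 18. No state change.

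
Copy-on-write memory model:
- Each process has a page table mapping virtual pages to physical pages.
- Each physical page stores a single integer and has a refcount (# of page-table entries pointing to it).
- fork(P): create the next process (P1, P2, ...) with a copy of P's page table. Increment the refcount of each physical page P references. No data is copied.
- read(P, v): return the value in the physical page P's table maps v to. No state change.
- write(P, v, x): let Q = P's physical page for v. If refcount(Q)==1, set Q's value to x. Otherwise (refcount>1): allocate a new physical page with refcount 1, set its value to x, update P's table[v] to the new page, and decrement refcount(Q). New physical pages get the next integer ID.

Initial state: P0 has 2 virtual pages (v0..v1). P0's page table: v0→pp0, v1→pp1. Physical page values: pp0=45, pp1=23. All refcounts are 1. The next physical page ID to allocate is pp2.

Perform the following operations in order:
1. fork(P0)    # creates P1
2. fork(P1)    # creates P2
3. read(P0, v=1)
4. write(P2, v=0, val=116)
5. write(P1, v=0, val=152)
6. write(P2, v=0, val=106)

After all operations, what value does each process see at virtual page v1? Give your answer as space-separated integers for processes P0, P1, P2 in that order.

Answer: 23 23 23

Derivation:
Op 1: fork(P0) -> P1. 2 ppages; refcounts: pp0:2 pp1:2
Op 2: fork(P1) -> P2. 2 ppages; refcounts: pp0:3 pp1:3
Op 3: read(P0, v1) -> 23. No state change.
Op 4: write(P2, v0, 116). refcount(pp0)=3>1 -> COPY to pp2. 3 ppages; refcounts: pp0:2 pp1:3 pp2:1
Op 5: write(P1, v0, 152). refcount(pp0)=2>1 -> COPY to pp3. 4 ppages; refcounts: pp0:1 pp1:3 pp2:1 pp3:1
Op 6: write(P2, v0, 106). refcount(pp2)=1 -> write in place. 4 ppages; refcounts: pp0:1 pp1:3 pp2:1 pp3:1
P0: v1 -> pp1 = 23
P1: v1 -> pp1 = 23
P2: v1 -> pp1 = 23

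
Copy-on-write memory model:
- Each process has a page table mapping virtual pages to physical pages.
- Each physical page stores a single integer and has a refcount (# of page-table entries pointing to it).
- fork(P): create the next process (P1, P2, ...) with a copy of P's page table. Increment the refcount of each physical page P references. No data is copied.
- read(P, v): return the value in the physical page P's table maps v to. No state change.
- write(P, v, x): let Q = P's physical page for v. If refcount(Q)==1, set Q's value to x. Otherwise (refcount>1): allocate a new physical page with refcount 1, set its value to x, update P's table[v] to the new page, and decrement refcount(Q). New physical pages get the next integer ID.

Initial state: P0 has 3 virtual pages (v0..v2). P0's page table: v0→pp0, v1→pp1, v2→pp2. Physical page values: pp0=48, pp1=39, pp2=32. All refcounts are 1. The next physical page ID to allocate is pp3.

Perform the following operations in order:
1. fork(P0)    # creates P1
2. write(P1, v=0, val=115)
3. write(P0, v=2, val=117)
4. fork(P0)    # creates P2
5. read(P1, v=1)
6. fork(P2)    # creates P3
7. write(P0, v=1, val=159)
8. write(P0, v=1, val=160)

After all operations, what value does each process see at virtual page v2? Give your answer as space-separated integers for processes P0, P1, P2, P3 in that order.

Answer: 117 32 117 117

Derivation:
Op 1: fork(P0) -> P1. 3 ppages; refcounts: pp0:2 pp1:2 pp2:2
Op 2: write(P1, v0, 115). refcount(pp0)=2>1 -> COPY to pp3. 4 ppages; refcounts: pp0:1 pp1:2 pp2:2 pp3:1
Op 3: write(P0, v2, 117). refcount(pp2)=2>1 -> COPY to pp4. 5 ppages; refcounts: pp0:1 pp1:2 pp2:1 pp3:1 pp4:1
Op 4: fork(P0) -> P2. 5 ppages; refcounts: pp0:2 pp1:3 pp2:1 pp3:1 pp4:2
Op 5: read(P1, v1) -> 39. No state change.
Op 6: fork(P2) -> P3. 5 ppages; refcounts: pp0:3 pp1:4 pp2:1 pp3:1 pp4:3
Op 7: write(P0, v1, 159). refcount(pp1)=4>1 -> COPY to pp5. 6 ppages; refcounts: pp0:3 pp1:3 pp2:1 pp3:1 pp4:3 pp5:1
Op 8: write(P0, v1, 160). refcount(pp5)=1 -> write in place. 6 ppages; refcounts: pp0:3 pp1:3 pp2:1 pp3:1 pp4:3 pp5:1
P0: v2 -> pp4 = 117
P1: v2 -> pp2 = 32
P2: v2 -> pp4 = 117
P3: v2 -> pp4 = 117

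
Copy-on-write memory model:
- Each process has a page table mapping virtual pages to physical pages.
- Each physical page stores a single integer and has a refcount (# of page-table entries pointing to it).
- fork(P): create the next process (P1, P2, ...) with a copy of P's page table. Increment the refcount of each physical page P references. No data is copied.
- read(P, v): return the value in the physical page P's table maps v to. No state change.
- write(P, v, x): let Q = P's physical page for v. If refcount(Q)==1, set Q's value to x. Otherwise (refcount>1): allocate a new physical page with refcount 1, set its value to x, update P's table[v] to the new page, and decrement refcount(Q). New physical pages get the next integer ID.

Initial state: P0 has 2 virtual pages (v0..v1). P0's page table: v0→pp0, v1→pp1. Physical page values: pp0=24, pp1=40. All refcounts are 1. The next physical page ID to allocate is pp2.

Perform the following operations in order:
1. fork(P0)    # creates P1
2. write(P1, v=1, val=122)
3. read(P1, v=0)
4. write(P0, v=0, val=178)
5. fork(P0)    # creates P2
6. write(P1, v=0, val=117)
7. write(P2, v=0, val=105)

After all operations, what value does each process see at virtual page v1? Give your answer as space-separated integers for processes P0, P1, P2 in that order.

Op 1: fork(P0) -> P1. 2 ppages; refcounts: pp0:2 pp1:2
Op 2: write(P1, v1, 122). refcount(pp1)=2>1 -> COPY to pp2. 3 ppages; refcounts: pp0:2 pp1:1 pp2:1
Op 3: read(P1, v0) -> 24. No state change.
Op 4: write(P0, v0, 178). refcount(pp0)=2>1 -> COPY to pp3. 4 ppages; refcounts: pp0:1 pp1:1 pp2:1 pp3:1
Op 5: fork(P0) -> P2. 4 ppages; refcounts: pp0:1 pp1:2 pp2:1 pp3:2
Op 6: write(P1, v0, 117). refcount(pp0)=1 -> write in place. 4 ppages; refcounts: pp0:1 pp1:2 pp2:1 pp3:2
Op 7: write(P2, v0, 105). refcount(pp3)=2>1 -> COPY to pp4. 5 ppages; refcounts: pp0:1 pp1:2 pp2:1 pp3:1 pp4:1
P0: v1 -> pp1 = 40
P1: v1 -> pp2 = 122
P2: v1 -> pp1 = 40

Answer: 40 122 40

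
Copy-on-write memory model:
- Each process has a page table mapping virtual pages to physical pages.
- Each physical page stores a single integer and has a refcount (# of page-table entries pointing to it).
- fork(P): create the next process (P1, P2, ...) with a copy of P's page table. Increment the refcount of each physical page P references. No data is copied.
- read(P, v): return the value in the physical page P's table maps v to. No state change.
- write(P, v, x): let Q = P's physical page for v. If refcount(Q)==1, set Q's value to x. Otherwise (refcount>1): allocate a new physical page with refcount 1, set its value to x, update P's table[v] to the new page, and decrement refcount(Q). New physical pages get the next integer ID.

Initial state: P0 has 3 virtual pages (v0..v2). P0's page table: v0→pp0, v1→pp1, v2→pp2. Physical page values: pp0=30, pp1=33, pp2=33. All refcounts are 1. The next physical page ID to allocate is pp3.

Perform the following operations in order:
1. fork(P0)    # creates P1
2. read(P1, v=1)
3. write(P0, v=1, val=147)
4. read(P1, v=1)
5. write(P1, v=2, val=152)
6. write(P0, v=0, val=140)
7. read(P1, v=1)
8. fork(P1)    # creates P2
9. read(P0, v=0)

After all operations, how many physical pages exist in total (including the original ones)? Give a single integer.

Answer: 6

Derivation:
Op 1: fork(P0) -> P1. 3 ppages; refcounts: pp0:2 pp1:2 pp2:2
Op 2: read(P1, v1) -> 33. No state change.
Op 3: write(P0, v1, 147). refcount(pp1)=2>1 -> COPY to pp3. 4 ppages; refcounts: pp0:2 pp1:1 pp2:2 pp3:1
Op 4: read(P1, v1) -> 33. No state change.
Op 5: write(P1, v2, 152). refcount(pp2)=2>1 -> COPY to pp4. 5 ppages; refcounts: pp0:2 pp1:1 pp2:1 pp3:1 pp4:1
Op 6: write(P0, v0, 140). refcount(pp0)=2>1 -> COPY to pp5. 6 ppages; refcounts: pp0:1 pp1:1 pp2:1 pp3:1 pp4:1 pp5:1
Op 7: read(P1, v1) -> 33. No state change.
Op 8: fork(P1) -> P2. 6 ppages; refcounts: pp0:2 pp1:2 pp2:1 pp3:1 pp4:2 pp5:1
Op 9: read(P0, v0) -> 140. No state change.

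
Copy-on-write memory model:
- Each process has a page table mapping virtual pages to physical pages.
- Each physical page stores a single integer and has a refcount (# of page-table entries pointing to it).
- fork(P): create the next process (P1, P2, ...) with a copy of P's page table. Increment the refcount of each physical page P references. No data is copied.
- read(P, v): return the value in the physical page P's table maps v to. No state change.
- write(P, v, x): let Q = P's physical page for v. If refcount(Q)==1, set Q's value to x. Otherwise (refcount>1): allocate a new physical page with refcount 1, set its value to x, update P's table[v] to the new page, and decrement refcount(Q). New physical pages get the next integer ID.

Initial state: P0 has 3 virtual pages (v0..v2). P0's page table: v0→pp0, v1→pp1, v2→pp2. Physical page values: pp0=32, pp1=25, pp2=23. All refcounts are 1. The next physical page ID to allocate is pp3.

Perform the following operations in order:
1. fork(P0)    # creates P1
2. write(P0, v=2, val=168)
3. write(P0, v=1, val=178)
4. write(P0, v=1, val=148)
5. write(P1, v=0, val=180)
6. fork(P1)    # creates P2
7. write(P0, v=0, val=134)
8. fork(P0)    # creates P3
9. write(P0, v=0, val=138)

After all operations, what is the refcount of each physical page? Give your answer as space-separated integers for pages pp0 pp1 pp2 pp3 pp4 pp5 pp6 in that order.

Answer: 1 2 2 2 2 2 1

Derivation:
Op 1: fork(P0) -> P1. 3 ppages; refcounts: pp0:2 pp1:2 pp2:2
Op 2: write(P0, v2, 168). refcount(pp2)=2>1 -> COPY to pp3. 4 ppages; refcounts: pp0:2 pp1:2 pp2:1 pp3:1
Op 3: write(P0, v1, 178). refcount(pp1)=2>1 -> COPY to pp4. 5 ppages; refcounts: pp0:2 pp1:1 pp2:1 pp3:1 pp4:1
Op 4: write(P0, v1, 148). refcount(pp4)=1 -> write in place. 5 ppages; refcounts: pp0:2 pp1:1 pp2:1 pp3:1 pp4:1
Op 5: write(P1, v0, 180). refcount(pp0)=2>1 -> COPY to pp5. 6 ppages; refcounts: pp0:1 pp1:1 pp2:1 pp3:1 pp4:1 pp5:1
Op 6: fork(P1) -> P2. 6 ppages; refcounts: pp0:1 pp1:2 pp2:2 pp3:1 pp4:1 pp5:2
Op 7: write(P0, v0, 134). refcount(pp0)=1 -> write in place. 6 ppages; refcounts: pp0:1 pp1:2 pp2:2 pp3:1 pp4:1 pp5:2
Op 8: fork(P0) -> P3. 6 ppages; refcounts: pp0:2 pp1:2 pp2:2 pp3:2 pp4:2 pp5:2
Op 9: write(P0, v0, 138). refcount(pp0)=2>1 -> COPY to pp6. 7 ppages; refcounts: pp0:1 pp1:2 pp2:2 pp3:2 pp4:2 pp5:2 pp6:1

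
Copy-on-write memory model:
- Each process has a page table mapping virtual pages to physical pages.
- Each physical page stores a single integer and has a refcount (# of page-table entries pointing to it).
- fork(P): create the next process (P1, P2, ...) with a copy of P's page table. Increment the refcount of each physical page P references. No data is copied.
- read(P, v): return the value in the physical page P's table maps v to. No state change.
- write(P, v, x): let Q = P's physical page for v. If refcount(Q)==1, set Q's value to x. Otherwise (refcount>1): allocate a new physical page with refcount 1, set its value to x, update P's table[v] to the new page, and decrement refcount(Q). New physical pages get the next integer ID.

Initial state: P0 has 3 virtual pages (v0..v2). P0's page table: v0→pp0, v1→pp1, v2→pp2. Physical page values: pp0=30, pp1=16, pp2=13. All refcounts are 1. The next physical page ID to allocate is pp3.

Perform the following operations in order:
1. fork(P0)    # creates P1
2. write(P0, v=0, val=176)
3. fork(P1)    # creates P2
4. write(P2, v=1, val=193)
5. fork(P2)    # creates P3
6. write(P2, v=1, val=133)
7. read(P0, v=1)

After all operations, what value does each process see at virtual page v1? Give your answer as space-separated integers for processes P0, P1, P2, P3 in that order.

Op 1: fork(P0) -> P1. 3 ppages; refcounts: pp0:2 pp1:2 pp2:2
Op 2: write(P0, v0, 176). refcount(pp0)=2>1 -> COPY to pp3. 4 ppages; refcounts: pp0:1 pp1:2 pp2:2 pp3:1
Op 3: fork(P1) -> P2. 4 ppages; refcounts: pp0:2 pp1:3 pp2:3 pp3:1
Op 4: write(P2, v1, 193). refcount(pp1)=3>1 -> COPY to pp4. 5 ppages; refcounts: pp0:2 pp1:2 pp2:3 pp3:1 pp4:1
Op 5: fork(P2) -> P3. 5 ppages; refcounts: pp0:3 pp1:2 pp2:4 pp3:1 pp4:2
Op 6: write(P2, v1, 133). refcount(pp4)=2>1 -> COPY to pp5. 6 ppages; refcounts: pp0:3 pp1:2 pp2:4 pp3:1 pp4:1 pp5:1
Op 7: read(P0, v1) -> 16. No state change.
P0: v1 -> pp1 = 16
P1: v1 -> pp1 = 16
P2: v1 -> pp5 = 133
P3: v1 -> pp4 = 193

Answer: 16 16 133 193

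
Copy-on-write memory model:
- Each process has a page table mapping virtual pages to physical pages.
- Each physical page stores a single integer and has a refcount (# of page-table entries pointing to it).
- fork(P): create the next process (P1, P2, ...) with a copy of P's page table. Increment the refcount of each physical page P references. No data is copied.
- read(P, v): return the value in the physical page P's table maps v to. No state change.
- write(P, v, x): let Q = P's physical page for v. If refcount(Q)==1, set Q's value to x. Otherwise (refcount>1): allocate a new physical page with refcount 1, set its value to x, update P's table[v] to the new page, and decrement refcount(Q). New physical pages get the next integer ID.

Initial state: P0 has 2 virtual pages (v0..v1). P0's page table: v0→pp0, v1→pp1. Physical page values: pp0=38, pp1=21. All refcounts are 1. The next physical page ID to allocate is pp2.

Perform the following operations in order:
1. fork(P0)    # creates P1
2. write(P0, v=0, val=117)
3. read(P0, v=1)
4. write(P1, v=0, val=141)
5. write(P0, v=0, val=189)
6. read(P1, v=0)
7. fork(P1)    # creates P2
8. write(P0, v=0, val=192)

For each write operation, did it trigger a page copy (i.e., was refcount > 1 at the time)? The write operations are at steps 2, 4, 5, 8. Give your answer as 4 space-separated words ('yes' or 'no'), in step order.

Op 1: fork(P0) -> P1. 2 ppages; refcounts: pp0:2 pp1:2
Op 2: write(P0, v0, 117). refcount(pp0)=2>1 -> COPY to pp2. 3 ppages; refcounts: pp0:1 pp1:2 pp2:1
Op 3: read(P0, v1) -> 21. No state change.
Op 4: write(P1, v0, 141). refcount(pp0)=1 -> write in place. 3 ppages; refcounts: pp0:1 pp1:2 pp2:1
Op 5: write(P0, v0, 189). refcount(pp2)=1 -> write in place. 3 ppages; refcounts: pp0:1 pp1:2 pp2:1
Op 6: read(P1, v0) -> 141. No state change.
Op 7: fork(P1) -> P2. 3 ppages; refcounts: pp0:2 pp1:3 pp2:1
Op 8: write(P0, v0, 192). refcount(pp2)=1 -> write in place. 3 ppages; refcounts: pp0:2 pp1:3 pp2:1

yes no no no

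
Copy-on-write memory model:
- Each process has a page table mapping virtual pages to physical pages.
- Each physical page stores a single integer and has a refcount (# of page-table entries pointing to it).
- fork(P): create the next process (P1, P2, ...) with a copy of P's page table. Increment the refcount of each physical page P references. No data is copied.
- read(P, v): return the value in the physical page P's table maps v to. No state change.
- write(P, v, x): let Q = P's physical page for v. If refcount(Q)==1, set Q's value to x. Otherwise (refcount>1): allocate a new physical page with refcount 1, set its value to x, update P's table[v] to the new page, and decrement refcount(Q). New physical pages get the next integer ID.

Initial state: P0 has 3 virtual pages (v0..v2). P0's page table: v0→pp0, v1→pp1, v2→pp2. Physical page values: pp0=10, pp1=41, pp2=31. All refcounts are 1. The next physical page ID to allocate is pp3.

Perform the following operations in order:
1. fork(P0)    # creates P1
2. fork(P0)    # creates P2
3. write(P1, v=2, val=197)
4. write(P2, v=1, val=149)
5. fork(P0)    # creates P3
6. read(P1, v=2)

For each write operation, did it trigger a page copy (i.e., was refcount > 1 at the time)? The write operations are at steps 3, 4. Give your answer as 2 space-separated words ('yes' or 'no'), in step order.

Op 1: fork(P0) -> P1. 3 ppages; refcounts: pp0:2 pp1:2 pp2:2
Op 2: fork(P0) -> P2. 3 ppages; refcounts: pp0:3 pp1:3 pp2:3
Op 3: write(P1, v2, 197). refcount(pp2)=3>1 -> COPY to pp3. 4 ppages; refcounts: pp0:3 pp1:3 pp2:2 pp3:1
Op 4: write(P2, v1, 149). refcount(pp1)=3>1 -> COPY to pp4. 5 ppages; refcounts: pp0:3 pp1:2 pp2:2 pp3:1 pp4:1
Op 5: fork(P0) -> P3. 5 ppages; refcounts: pp0:4 pp1:3 pp2:3 pp3:1 pp4:1
Op 6: read(P1, v2) -> 197. No state change.

yes yes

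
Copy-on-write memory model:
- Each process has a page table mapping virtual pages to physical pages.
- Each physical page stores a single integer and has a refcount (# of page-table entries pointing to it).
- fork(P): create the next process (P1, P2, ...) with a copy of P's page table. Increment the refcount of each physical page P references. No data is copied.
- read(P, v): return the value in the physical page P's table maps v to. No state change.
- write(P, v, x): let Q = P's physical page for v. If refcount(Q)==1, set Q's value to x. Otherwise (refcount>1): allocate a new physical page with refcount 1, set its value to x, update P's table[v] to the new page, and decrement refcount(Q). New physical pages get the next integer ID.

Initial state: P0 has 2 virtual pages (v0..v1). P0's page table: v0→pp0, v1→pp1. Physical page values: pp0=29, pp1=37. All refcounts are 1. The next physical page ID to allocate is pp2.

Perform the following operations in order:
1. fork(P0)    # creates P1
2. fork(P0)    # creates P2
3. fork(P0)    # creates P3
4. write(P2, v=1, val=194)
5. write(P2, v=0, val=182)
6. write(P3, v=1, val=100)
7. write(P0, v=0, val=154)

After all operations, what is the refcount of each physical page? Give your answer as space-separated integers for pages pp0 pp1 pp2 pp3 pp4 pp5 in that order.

Op 1: fork(P0) -> P1. 2 ppages; refcounts: pp0:2 pp1:2
Op 2: fork(P0) -> P2. 2 ppages; refcounts: pp0:3 pp1:3
Op 3: fork(P0) -> P3. 2 ppages; refcounts: pp0:4 pp1:4
Op 4: write(P2, v1, 194). refcount(pp1)=4>1 -> COPY to pp2. 3 ppages; refcounts: pp0:4 pp1:3 pp2:1
Op 5: write(P2, v0, 182). refcount(pp0)=4>1 -> COPY to pp3. 4 ppages; refcounts: pp0:3 pp1:3 pp2:1 pp3:1
Op 6: write(P3, v1, 100). refcount(pp1)=3>1 -> COPY to pp4. 5 ppages; refcounts: pp0:3 pp1:2 pp2:1 pp3:1 pp4:1
Op 7: write(P0, v0, 154). refcount(pp0)=3>1 -> COPY to pp5. 6 ppages; refcounts: pp0:2 pp1:2 pp2:1 pp3:1 pp4:1 pp5:1

Answer: 2 2 1 1 1 1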